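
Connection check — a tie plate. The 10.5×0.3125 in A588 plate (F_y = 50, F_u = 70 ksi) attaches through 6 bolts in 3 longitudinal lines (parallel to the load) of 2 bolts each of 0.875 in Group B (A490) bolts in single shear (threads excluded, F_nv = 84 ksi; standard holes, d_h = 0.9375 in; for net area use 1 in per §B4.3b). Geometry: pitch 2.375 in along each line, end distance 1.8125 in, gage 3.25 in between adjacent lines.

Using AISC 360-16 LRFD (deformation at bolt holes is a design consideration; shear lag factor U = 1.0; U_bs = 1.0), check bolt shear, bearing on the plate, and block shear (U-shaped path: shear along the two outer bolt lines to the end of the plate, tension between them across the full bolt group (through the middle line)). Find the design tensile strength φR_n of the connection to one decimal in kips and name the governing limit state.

Bolt shear: A_b = π(0.875)²/4 = 0.60132 in². φR_n = 0.75 × 84 × 0.60132 × 6 × 1 = 227.3 kips.
Bearing (0.3125 in plate, F_u = 70 ksi): end bolts L_c = 1.8125 − 0.9375/2 = 1.34375, R_n = min(1.2×1.34375×0.3125×70, 2.4×0.875×0.3125×70) = 35.273 kips/bolt; interior L_c = 2.375 − 0.9375 = 1.4375, R_n = 37.734 kips/bolt. φR_n = 0.75 × (3×35.273 + 3×37.734) = 164.3 kips.
Block shear: shear path 2×[1.8125+1×2.375] = 2×4.1875 in, A_gv = 2.6172, A_nv = 2×(4.1875 − 1.5×1)×0.3125 = 1.6797 in²; tension across gage: (6.5 − 2×1)×0.3125 = 1.4063 in². R_n = min(0.6×70×1.6797, 0.6×50×2.6172) + 1.0×70×1.4063 = min(70.547, 78.516) + 98.441 = 168.99 kips. φR_n = 0.75 × 168.99 = 126.7 kips.
Governing: min(227.3, 164.3, 126.7) = 126.7 kips → block shear.

126.7 kips (block shear governs)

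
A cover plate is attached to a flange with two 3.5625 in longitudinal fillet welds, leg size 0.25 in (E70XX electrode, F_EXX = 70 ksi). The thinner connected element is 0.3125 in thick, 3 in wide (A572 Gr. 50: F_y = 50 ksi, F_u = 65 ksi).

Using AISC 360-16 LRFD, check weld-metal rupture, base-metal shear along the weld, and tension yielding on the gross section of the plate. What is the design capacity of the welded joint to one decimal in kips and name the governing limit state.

39.7 kips (weld metal governs)

Weld metal: throat = 0.707×0.25 = 0.17675 in, L = 2×3.5625 = 7.125 in. φR_n = 0.75 × 0.6 × 70 × 0.17675 × 7.125 = 39.7 kips.
Base metal shear (0.3125 in plate): yield φR_n = 1.0×0.6×50×0.3125×7.125 = 66.8 kips; rupture φR_n = 0.75×0.6×65×0.3125×7.125 = 65.1 kips; take 65.1 kips (rupture).
Tension yield (gross): A_g = 3×0.3125 = 0.9375 in². φR_n = 0.90 × 50 × 0.9375 = 42.2 kips.
Governing: min(39.7, 65.1, 42.2) = 39.7 kips → weld metal.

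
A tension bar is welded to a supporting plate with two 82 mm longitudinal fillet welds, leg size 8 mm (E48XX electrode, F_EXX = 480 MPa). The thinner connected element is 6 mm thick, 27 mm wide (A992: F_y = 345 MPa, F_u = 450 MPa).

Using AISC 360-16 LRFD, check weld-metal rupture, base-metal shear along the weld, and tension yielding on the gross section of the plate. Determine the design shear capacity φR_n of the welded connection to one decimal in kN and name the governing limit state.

Weld metal: throat = 0.707×8 = 5.656 mm, L = 2×82 = 164 mm. φR_n = 0.75 × 0.6 × 480 × 5.656 × 164 = 200.4 kN.
Base metal shear (6 mm plate): yield φR_n = 1.0×0.6×345×6×164 = 203.7 kN; rupture φR_n = 0.75×0.6×450×6×164 = 199.3 kN; take 199.3 kN (rupture).
Tension yield (gross): A_g = 27×6 = 162 mm². φR_n = 0.90 × 345 × 162 = 50.3 kN.
Governing: min(200.4, 199.3, 50.3) = 50.3 kN → gross-section yield.

50.3 kN (gross-section yield governs)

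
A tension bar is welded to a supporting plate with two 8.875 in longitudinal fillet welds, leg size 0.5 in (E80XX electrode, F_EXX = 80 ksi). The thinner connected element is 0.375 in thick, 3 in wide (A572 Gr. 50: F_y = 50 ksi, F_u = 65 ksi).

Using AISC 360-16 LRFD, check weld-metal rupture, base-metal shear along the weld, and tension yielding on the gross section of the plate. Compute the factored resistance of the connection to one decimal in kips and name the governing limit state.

Weld metal: throat = 0.707×0.5 = 0.3535 in, L = 2×8.875 = 17.75 in. φR_n = 0.75 × 0.6 × 80 × 0.3535 × 17.75 = 225.9 kips.
Base metal shear (0.375 in plate): yield φR_n = 1.0×0.6×50×0.375×17.75 = 199.7 kips; rupture φR_n = 0.75×0.6×65×0.375×17.75 = 194.7 kips; take 194.7 kips (rupture).
Tension yield (gross): A_g = 3×0.375 = 1.125 in². φR_n = 0.90 × 50 × 1.125 = 50.6 kips.
Governing: min(225.9, 194.7, 50.6) = 50.6 kips → gross-section yield.

50.6 kips (gross-section yield governs)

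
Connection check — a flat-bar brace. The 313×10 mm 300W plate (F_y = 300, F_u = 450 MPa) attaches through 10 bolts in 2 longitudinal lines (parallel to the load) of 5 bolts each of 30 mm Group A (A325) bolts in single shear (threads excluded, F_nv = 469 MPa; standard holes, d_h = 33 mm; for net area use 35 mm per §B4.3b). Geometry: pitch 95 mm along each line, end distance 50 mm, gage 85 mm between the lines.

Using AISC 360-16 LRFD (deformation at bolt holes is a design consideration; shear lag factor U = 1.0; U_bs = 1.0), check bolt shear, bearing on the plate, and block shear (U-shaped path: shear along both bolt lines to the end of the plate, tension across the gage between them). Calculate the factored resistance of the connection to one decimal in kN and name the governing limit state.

1272.4 kN (block shear governs)

Bolt shear: A_b = π(30)²/4 = 706.86 mm². φR_n = 0.75 × 469 × 706.86 × 10 × 1 = 2486.4 kN.
Bearing (10 mm plate, F_u = 450 MPa): end bolts L_c = 50 − 33/2 = 33.5, R_n = min(1.2×33.5×10×450, 2.4×30×10×450) = 180.9 kN/bolt; interior L_c = 95 − 33 = 62, R_n = 324 kN/bolt. φR_n = 0.75 × (2×180.9 + 8×324) = 2215.4 kN.
Block shear: shear path 2×[50+4×95] = 2×430 mm, A_gv = 8600, A_nv = 2×(430 − 4.5×35)×10 = 5450 mm²; tension across gage: (85 − 1×35)×10 = 500 mm². R_n = min(0.6×450×5450, 0.6×300×8600) + 1.0×450×500 = min(1471.5, 1548) + 225 = 1696.5 kN. φR_n = 0.75 × 1696.5 = 1272.4 kN.
Governing: min(2486.4, 2215.4, 1272.4) = 1272.4 kN → block shear.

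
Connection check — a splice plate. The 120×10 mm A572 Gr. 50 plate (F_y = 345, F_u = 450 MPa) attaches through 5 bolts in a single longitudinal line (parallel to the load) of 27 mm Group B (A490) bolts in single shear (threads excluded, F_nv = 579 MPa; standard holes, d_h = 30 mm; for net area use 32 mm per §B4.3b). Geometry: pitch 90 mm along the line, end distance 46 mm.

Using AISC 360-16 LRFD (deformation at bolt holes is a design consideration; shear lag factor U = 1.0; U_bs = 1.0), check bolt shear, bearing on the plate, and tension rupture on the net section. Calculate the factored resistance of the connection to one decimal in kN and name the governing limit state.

Bolt shear: A_b = π(27)²/4 = 572.56 mm². φR_n = 0.75 × 579 × 572.56 × 5 × 1 = 1243.2 kN.
Bearing (10 mm plate, F_u = 450 MPa): end bolts L_c = 46 − 30/2 = 31, R_n = min(1.2×31×10×450, 2.4×27×10×450) = 167.4 kN/bolt; interior L_c = 90 − 30 = 60, R_n = 291.6 kN/bolt. φR_n = 0.75 × (1×167.4 + 4×291.6) = 1000.4 kN.
Tension rupture (net): A_n = (120 − 1×32)×10 = 880 mm² (U = 1.0, A_e = A_n). φR_n = 0.75 × 450 × 880 = 297.0 kN.
Governing: min(1243.2, 1000.4, 297.0) = 297.0 kN → net-section rupture.

297.0 kN (net-section rupture governs)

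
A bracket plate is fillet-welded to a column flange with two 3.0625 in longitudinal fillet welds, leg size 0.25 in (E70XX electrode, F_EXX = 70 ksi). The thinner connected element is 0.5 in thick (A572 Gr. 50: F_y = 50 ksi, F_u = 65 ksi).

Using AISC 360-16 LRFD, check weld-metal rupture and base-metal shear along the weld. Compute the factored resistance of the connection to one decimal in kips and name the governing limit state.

34.1 kips (weld metal governs)

Weld metal: throat = 0.707×0.25 = 0.17675 in, L = 2×3.0625 = 6.125 in. φR_n = 0.75 × 0.6 × 70 × 0.17675 × 6.125 = 34.1 kips.
Base metal shear (0.5 in plate): yield φR_n = 1.0×0.6×50×0.5×6.125 = 91.9 kips; rupture φR_n = 0.75×0.6×65×0.5×6.125 = 89.6 kips; take 89.6 kips (rupture).
Governing: min(34.1, 89.6) = 34.1 kips → weld metal.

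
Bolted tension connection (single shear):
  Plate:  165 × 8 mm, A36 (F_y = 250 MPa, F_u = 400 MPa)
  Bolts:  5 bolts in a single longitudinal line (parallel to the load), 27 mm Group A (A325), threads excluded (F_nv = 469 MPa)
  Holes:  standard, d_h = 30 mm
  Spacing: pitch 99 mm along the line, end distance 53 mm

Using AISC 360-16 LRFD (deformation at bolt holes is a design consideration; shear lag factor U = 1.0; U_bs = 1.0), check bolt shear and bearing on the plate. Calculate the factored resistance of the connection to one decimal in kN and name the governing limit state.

Bolt shear: A_b = π(27)²/4 = 572.56 mm². φR_n = 0.75 × 469 × 572.56 × 5 × 1 = 1007.0 kN.
Bearing (8 mm plate, F_u = 400 MPa): end bolts L_c = 53 − 30/2 = 38, R_n = min(1.2×38×8×400, 2.4×27×8×400) = 145.92 kN/bolt; interior L_c = 99 − 30 = 69, R_n = 207.36 kN/bolt. φR_n = 0.75 × (1×145.92 + 4×207.36) = 731.5 kN.
Governing: min(1007.0, 731.5) = 731.5 kN → bearing.

731.5 kN (bearing governs)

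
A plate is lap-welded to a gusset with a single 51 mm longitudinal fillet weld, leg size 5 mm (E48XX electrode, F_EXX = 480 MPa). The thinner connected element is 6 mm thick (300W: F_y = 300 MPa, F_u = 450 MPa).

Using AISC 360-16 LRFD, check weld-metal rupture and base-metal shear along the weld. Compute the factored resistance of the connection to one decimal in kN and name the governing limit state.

38.9 kN (weld metal governs)

Weld metal: throat = 0.707×5 = 3.535 mm, L = 51 mm. φR_n = 0.75 × 0.6 × 480 × 3.535 × 51 = 38.9 kN.
Base metal shear (6 mm plate): yield φR_n = 1.0×0.6×300×6×51 = 55.1 kN; rupture φR_n = 0.75×0.6×450×6×51 = 62.0 kN; take 55.1 kN (yield).
Governing: min(38.9, 55.1) = 38.9 kN → weld metal.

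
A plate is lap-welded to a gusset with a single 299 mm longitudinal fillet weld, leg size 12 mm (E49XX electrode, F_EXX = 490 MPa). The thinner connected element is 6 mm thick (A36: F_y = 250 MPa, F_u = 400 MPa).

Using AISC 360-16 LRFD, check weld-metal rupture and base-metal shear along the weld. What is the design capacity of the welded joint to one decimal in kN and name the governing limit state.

Weld metal: throat = 0.707×12 = 8.484 mm, L = 299 mm. φR_n = 0.75 × 0.6 × 490 × 8.484 × 299 = 559.3 kN.
Base metal shear (6 mm plate): yield φR_n = 1.0×0.6×250×6×299 = 269.1 kN; rupture φR_n = 0.75×0.6×400×6×299 = 322.9 kN; take 269.1 kN (yield).
Governing: min(559.3, 269.1) = 269.1 kN → base-metal shear.

269.1 kN (base-metal shear governs)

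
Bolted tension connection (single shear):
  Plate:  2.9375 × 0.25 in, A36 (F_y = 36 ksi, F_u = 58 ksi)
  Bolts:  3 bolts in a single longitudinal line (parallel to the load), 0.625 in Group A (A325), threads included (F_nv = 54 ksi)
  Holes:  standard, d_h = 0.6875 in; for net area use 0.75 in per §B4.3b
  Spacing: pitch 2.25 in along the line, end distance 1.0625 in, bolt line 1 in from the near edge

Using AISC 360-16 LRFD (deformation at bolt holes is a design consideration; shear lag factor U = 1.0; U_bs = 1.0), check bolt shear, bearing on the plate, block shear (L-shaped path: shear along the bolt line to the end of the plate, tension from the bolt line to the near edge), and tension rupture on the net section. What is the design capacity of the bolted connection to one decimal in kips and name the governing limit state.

23.8 kips (net-section rupture governs)

Bolt shear: A_b = π(0.625)²/4 = 0.3068 in². φR_n = 0.75 × 54 × 0.3068 × 3 × 1 = 37.3 kips.
Bearing (0.25 in plate, F_u = 58 ksi): end bolts L_c = 1.0625 − 0.6875/2 = 0.71875, R_n = min(1.2×0.71875×0.25×58, 2.4×0.625×0.25×58) = 12.506 kips/bolt; interior L_c = 2.25 − 0.6875 = 1.5625, R_n = 21.75 kips/bolt. φR_n = 0.75 × (1×12.506 + 2×21.75) = 42.0 kips.
Block shear: shear path 1×[1.0625+2×2.25] = 1×5.5625 in, A_gv = 1.3906, A_nv = 1×(5.5625 − 2.5×0.75)×0.25 = 0.92188 in²; tension to near edge: (1 − 0.5×0.75)×0.25 = 0.15625 in². R_n = min(0.6×58×0.92188, 0.6×36×1.3906) + 1.0×58×0.15625 = min(32.081, 30.037) + 9.0625 = 39.1 kips. φR_n = 0.75 × 39.1 = 29.3 kips.
Tension rupture (net): A_n = (2.9375 − 1×0.75)×0.25 = 0.54688 in² (U = 1.0, A_e = A_n). φR_n = 0.75 × 58 × 0.54688 = 23.8 kips.
Governing: min(37.3, 42.0, 29.3, 23.8) = 23.8 kips → net-section rupture.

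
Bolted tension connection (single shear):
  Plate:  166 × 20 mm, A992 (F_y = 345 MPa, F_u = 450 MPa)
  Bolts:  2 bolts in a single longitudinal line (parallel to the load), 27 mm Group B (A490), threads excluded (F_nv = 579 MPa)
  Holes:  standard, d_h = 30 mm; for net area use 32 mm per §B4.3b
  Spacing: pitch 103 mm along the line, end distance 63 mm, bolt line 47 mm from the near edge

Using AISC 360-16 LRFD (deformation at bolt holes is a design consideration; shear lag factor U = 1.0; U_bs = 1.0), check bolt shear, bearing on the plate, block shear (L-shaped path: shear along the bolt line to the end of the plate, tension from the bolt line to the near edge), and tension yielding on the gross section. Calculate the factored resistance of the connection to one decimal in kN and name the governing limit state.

Bolt shear: A_b = π(27)²/4 = 572.56 mm². φR_n = 0.75 × 579 × 572.56 × 2 × 1 = 497.3 kN.
Bearing (20 mm plate, F_u = 450 MPa): end bolts L_c = 63 − 30/2 = 48, R_n = min(1.2×48×20×450, 2.4×27×20×450) = 518.4 kN/bolt; interior L_c = 103 − 30 = 73, R_n = 583.2 kN/bolt. φR_n = 0.75 × (1×518.4 + 1×583.2) = 826.2 kN.
Block shear: shear path 1×[63+1×103] = 1×166 mm, A_gv = 3320, A_nv = 1×(166 − 1.5×32)×20 = 2360 mm²; tension to near edge: (47 − 0.5×32)×20 = 620 mm². R_n = min(0.6×450×2360, 0.6×345×3320) + 1.0×450×620 = min(637.2, 687.24) + 279 = 916.2 kN. φR_n = 0.75 × 916.2 = 687.2 kN.
Tension yield (gross): A_g = 166×20 = 3320 mm². φR_n = 0.90 × 345 × 3320 = 1030.9 kN.
Governing: min(497.3, 826.2, 687.2, 1030.9) = 497.3 kN → bolt shear.

497.3 kN (bolt shear governs)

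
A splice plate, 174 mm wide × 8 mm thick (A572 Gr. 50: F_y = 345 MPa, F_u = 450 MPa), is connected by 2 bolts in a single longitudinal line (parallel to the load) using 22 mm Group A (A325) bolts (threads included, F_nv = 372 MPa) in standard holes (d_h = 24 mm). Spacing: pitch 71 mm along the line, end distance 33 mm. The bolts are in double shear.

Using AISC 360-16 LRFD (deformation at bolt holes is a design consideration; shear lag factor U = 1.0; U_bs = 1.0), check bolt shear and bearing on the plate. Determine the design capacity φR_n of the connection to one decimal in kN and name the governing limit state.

Bolt shear: A_b = π(22)²/4 = 380.13 mm². φR_n = 0.75 × 372 × 380.13 × 2 × 2 = 424.2 kN.
Bearing (8 mm plate, F_u = 450 MPa): end bolts L_c = 33 − 24/2 = 21, R_n = min(1.2×21×8×450, 2.4×22×8×450) = 90.72 kN/bolt; interior L_c = 71 − 24 = 47, R_n = 190.08 kN/bolt. φR_n = 0.75 × (1×90.72 + 1×190.08) = 210.6 kN.
Governing: min(424.2, 210.6) = 210.6 kN → bearing.

210.6 kN (bearing governs)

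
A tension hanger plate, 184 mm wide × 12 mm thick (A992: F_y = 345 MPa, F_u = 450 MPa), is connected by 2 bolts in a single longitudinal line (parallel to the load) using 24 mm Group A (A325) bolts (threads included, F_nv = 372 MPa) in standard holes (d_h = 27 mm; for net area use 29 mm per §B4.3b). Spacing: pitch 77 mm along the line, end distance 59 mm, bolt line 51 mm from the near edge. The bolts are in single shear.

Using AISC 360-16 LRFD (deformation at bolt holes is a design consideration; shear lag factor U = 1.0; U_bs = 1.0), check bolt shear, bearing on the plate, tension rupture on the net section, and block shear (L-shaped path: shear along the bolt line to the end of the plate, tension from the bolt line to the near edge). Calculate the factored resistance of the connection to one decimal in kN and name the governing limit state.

252.4 kN (bolt shear governs)

Bolt shear: A_b = π(24)²/4 = 452.39 mm². φR_n = 0.75 × 372 × 452.39 × 2 × 1 = 252.4 kN.
Bearing (12 mm plate, F_u = 450 MPa): end bolts L_c = 59 − 27/2 = 45.5, R_n = min(1.2×45.5×12×450, 2.4×24×12×450) = 294.84 kN/bolt; interior L_c = 77 − 27 = 50, R_n = 311.04 kN/bolt. φR_n = 0.75 × (1×294.84 + 1×311.04) = 454.4 kN.
Tension rupture (net): A_n = (184 − 1×29)×12 = 1860 mm² (U = 1.0, A_e = A_n). φR_n = 0.75 × 450 × 1860 = 627.8 kN.
Block shear: shear path 1×[59+1×77] = 1×136 mm, A_gv = 1632, A_nv = 1×(136 − 1.5×29)×12 = 1110 mm²; tension to near edge: (51 − 0.5×29)×12 = 438 mm². R_n = min(0.6×450×1110, 0.6×345×1632) + 1.0×450×438 = min(299.7, 337.82) + 197.1 = 496.8 kN. φR_n = 0.75 × 496.8 = 372.6 kN.
Governing: min(252.4, 454.4, 627.8, 372.6) = 252.4 kN → bolt shear.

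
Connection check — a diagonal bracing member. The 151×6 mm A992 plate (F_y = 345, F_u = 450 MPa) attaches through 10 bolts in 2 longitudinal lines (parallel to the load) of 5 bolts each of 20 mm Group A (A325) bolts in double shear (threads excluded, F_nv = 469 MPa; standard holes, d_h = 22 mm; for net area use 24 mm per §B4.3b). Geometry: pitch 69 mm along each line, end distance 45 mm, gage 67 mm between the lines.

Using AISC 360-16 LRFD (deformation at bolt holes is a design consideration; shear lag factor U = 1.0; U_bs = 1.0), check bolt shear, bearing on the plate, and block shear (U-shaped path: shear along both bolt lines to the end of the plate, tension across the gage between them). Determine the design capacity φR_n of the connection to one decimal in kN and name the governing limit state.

604.7 kN (block shear governs)

Bolt shear: A_b = π(20)²/4 = 314.16 mm². φR_n = 0.75 × 469 × 314.16 × 10 × 2 = 2210.1 kN.
Bearing (6 mm plate, F_u = 450 MPa): end bolts L_c = 45 − 22/2 = 34, R_n = min(1.2×34×6×450, 2.4×20×6×450) = 110.16 kN/bolt; interior L_c = 69 − 22 = 47, R_n = 129.6 kN/bolt. φR_n = 0.75 × (2×110.16 + 8×129.6) = 942.8 kN.
Block shear: shear path 2×[45+4×69] = 2×321 mm, A_gv = 3852, A_nv = 2×(321 − 4.5×24)×6 = 2556 mm²; tension across gage: (67 − 1×24)×6 = 258 mm². R_n = min(0.6×450×2556, 0.6×345×3852) + 1.0×450×258 = min(690.12, 797.36) + 116.1 = 806.22 kN. φR_n = 0.75 × 806.22 = 604.7 kN.
Governing: min(2210.1, 942.8, 604.7) = 604.7 kN → block shear.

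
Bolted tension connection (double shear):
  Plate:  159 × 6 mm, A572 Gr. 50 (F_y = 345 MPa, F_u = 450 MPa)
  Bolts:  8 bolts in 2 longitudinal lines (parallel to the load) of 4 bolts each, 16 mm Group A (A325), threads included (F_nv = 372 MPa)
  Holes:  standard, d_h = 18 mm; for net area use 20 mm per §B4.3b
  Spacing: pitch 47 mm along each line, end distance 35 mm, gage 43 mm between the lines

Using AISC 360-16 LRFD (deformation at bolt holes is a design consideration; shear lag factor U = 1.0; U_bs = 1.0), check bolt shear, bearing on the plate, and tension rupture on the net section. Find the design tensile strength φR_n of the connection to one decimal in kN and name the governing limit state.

Bolt shear: A_b = π(16)²/4 = 201.06 mm². φR_n = 0.75 × 372 × 201.06 × 8 × 2 = 897.5 kN.
Bearing (6 mm plate, F_u = 450 MPa): end bolts L_c = 35 − 18/2 = 26, R_n = min(1.2×26×6×450, 2.4×16×6×450) = 84.24 kN/bolt; interior L_c = 47 − 18 = 29, R_n = 93.96 kN/bolt. φR_n = 0.75 × (2×84.24 + 6×93.96) = 549.2 kN.
Tension rupture (net): A_n = (159 − 2×20)×6 = 714 mm² (U = 1.0, A_e = A_n). φR_n = 0.75 × 450 × 714 = 241.0 kN.
Governing: min(897.5, 549.2, 241.0) = 241.0 kN → net-section rupture.

241.0 kN (net-section rupture governs)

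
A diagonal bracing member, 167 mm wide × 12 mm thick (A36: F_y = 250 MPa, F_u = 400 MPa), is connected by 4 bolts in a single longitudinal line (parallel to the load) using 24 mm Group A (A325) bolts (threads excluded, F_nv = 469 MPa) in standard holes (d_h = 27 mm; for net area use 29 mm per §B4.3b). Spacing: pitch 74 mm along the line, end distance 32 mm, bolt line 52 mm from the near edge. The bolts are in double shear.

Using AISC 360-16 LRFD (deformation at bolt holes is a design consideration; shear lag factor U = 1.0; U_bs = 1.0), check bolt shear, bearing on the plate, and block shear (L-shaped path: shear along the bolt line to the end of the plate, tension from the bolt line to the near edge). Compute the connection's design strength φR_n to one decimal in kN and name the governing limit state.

Bolt shear: A_b = π(24)²/4 = 452.39 mm². φR_n = 0.75 × 469 × 452.39 × 4 × 2 = 1273.0 kN.
Bearing (12 mm plate, F_u = 400 MPa): end bolts L_c = 32 − 27/2 = 18.5, R_n = min(1.2×18.5×12×400, 2.4×24×12×400) = 106.56 kN/bolt; interior L_c = 74 − 27 = 47, R_n = 270.72 kN/bolt. φR_n = 0.75 × (1×106.56 + 3×270.72) = 689.0 kN.
Block shear: shear path 1×[32+3×74] = 1×254 mm, A_gv = 3048, A_nv = 1×(254 − 3.5×29)×12 = 1830 mm²; tension to near edge: (52 − 0.5×29)×12 = 450 mm². R_n = min(0.6×400×1830, 0.6×250×3048) + 1.0×400×450 = min(439.2, 457.2) + 180 = 619.2 kN. φR_n = 0.75 × 619.2 = 464.4 kN.
Governing: min(1273.0, 689.0, 464.4) = 464.4 kN → block shear.

464.4 kN (block shear governs)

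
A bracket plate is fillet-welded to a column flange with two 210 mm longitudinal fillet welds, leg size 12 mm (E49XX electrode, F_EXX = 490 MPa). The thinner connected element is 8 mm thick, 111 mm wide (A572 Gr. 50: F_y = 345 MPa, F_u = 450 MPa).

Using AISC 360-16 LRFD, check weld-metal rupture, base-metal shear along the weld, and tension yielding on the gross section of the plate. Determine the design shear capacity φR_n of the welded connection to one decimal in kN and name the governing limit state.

Weld metal: throat = 0.707×12 = 8.484 mm, L = 2×210 = 420 mm. φR_n = 0.75 × 0.6 × 490 × 8.484 × 420 = 785.7 kN.
Base metal shear (8 mm plate): yield φR_n = 1.0×0.6×345×8×420 = 695.5 kN; rupture φR_n = 0.75×0.6×450×8×420 = 680.4 kN; take 680.4 kN (rupture).
Tension yield (gross): A_g = 111×8 = 888 mm². φR_n = 0.90 × 345 × 888 = 275.7 kN.
Governing: min(785.7, 680.4, 275.7) = 275.7 kN → gross-section yield.

275.7 kN (gross-section yield governs)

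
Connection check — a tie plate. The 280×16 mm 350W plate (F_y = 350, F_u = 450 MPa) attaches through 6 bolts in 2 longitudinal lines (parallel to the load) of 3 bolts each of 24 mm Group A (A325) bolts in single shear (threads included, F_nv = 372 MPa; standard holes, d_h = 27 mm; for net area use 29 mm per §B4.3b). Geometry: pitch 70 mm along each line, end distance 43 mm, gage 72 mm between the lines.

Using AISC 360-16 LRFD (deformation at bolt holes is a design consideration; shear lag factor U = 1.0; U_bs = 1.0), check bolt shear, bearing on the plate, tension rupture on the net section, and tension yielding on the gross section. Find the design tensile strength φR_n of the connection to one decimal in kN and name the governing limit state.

757.3 kN (bolt shear governs)

Bolt shear: A_b = π(24)²/4 = 452.39 mm². φR_n = 0.75 × 372 × 452.39 × 6 × 1 = 757.3 kN.
Bearing (16 mm plate, F_u = 450 MPa): end bolts L_c = 43 − 27/2 = 29.5, R_n = min(1.2×29.5×16×450, 2.4×24×16×450) = 254.88 kN/bolt; interior L_c = 70 − 27 = 43, R_n = 371.52 kN/bolt. φR_n = 0.75 × (2×254.88 + 4×371.52) = 1496.9 kN.
Tension rupture (net): A_n = (280 − 2×29)×16 = 3552 mm² (U = 1.0, A_e = A_n). φR_n = 0.75 × 450 × 3552 = 1198.8 kN.
Tension yield (gross): A_g = 280×16 = 4480 mm². φR_n = 0.90 × 350 × 4480 = 1411.2 kN.
Governing: min(757.3, 1496.9, 1198.8, 1411.2) = 757.3 kN → bolt shear.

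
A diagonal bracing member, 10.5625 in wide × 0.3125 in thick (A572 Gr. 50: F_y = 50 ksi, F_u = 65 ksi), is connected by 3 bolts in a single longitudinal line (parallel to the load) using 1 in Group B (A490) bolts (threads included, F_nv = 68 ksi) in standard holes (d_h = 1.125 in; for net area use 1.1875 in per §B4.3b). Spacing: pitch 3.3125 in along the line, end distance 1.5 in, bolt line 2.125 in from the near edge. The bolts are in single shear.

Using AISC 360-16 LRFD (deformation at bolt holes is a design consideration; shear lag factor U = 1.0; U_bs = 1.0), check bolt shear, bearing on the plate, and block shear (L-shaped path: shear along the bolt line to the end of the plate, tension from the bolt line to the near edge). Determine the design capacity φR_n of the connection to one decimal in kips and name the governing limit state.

Bolt shear: A_b = π(1)²/4 = 0.7854 in². φR_n = 0.75 × 68 × 0.7854 × 3 × 1 = 120.2 kips.
Bearing (0.3125 in plate, F_u = 65 ksi): end bolts L_c = 1.5 − 1.125/2 = 0.9375, R_n = min(1.2×0.9375×0.3125×65, 2.4×1×0.3125×65) = 22.852 kips/bolt; interior L_c = 3.3125 − 1.125 = 2.1875, R_n = 48.75 kips/bolt. φR_n = 0.75 × (1×22.852 + 2×48.75) = 90.3 kips.
Block shear: shear path 1×[1.5+2×3.3125] = 1×8.125 in, A_gv = 2.5391, A_nv = 1×(8.125 − 2.5×1.1875)×0.3125 = 1.6113 in²; tension to near edge: (2.125 − 0.5×1.1875)×0.3125 = 0.47852 in². R_n = min(0.6×65×1.6113, 0.6×50×2.5391) + 1.0×65×0.47852 = min(62.841, 76.173) + 31.104 = 93.945 kips. φR_n = 0.75 × 93.945 = 70.5 kips.
Governing: min(120.2, 90.3, 70.5) = 70.5 kips → block shear.

70.5 kips (block shear governs)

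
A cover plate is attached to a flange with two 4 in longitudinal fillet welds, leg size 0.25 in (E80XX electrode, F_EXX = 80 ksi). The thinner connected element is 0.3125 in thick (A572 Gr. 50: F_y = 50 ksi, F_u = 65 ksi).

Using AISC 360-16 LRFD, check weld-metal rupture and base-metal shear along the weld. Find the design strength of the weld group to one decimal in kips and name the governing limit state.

50.9 kips (weld metal governs)

Weld metal: throat = 0.707×0.25 = 0.17675 in, L = 2×4 = 8 in. φR_n = 0.75 × 0.6 × 80 × 0.17675 × 8 = 50.9 kips.
Base metal shear (0.3125 in plate): yield φR_n = 1.0×0.6×50×0.3125×8 = 75.0 kips; rupture φR_n = 0.75×0.6×65×0.3125×8 = 73.1 kips; take 73.1 kips (rupture).
Governing: min(50.9, 73.1) = 50.9 kips → weld metal.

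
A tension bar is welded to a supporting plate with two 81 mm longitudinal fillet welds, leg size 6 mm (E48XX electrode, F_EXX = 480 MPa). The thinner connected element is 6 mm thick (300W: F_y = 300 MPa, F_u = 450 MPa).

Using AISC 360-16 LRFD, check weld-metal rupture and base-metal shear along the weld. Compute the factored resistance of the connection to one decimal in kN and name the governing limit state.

Weld metal: throat = 0.707×6 = 4.242 mm, L = 2×81 = 162 mm. φR_n = 0.75 × 0.6 × 480 × 4.242 × 162 = 148.4 kN.
Base metal shear (6 mm plate): yield φR_n = 1.0×0.6×300×6×162 = 175.0 kN; rupture φR_n = 0.75×0.6×450×6×162 = 196.8 kN; take 175.0 kN (yield).
Governing: min(148.4, 175.0) = 148.4 kN → weld metal.

148.4 kN (weld metal governs)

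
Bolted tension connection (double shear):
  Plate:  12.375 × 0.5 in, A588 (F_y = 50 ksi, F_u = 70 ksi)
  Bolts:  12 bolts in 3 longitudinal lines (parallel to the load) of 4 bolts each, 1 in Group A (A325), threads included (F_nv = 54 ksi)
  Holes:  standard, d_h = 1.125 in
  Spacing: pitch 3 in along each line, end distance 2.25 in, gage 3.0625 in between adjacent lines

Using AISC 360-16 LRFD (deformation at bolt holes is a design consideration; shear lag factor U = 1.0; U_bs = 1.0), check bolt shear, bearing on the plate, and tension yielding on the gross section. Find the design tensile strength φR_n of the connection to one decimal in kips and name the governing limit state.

Bolt shear: A_b = π(1)²/4 = 0.7854 in². φR_n = 0.75 × 54 × 0.7854 × 12 × 2 = 763.4 kips.
Bearing (0.5 in plate, F_u = 70 ksi): end bolts L_c = 2.25 − 1.125/2 = 1.6875, R_n = min(1.2×1.6875×0.5×70, 2.4×1×0.5×70) = 70.875 kips/bolt; interior L_c = 3 − 1.125 = 1.875, R_n = 78.75 kips/bolt. φR_n = 0.75 × (3×70.875 + 9×78.75) = 691.0 kips.
Tension yield (gross): A_g = 12.375×0.5 = 6.1875 in². φR_n = 0.90 × 50 × 6.1875 = 278.4 kips.
Governing: min(763.4, 691.0, 278.4) = 278.4 kips → gross-section yield.

278.4 kips (gross-section yield governs)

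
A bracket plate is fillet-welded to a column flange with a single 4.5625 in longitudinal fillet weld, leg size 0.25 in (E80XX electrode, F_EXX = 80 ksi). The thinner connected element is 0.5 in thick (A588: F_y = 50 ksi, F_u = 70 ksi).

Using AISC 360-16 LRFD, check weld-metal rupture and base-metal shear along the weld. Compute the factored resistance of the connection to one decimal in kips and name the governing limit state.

29.0 kips (weld metal governs)

Weld metal: throat = 0.707×0.25 = 0.17675 in, L = 4.5625 in. φR_n = 0.75 × 0.6 × 80 × 0.17675 × 4.5625 = 29.0 kips.
Base metal shear (0.5 in plate): yield φR_n = 1.0×0.6×50×0.5×4.5625 = 68.4 kips; rupture φR_n = 0.75×0.6×70×0.5×4.5625 = 71.9 kips; take 68.4 kips (yield).
Governing: min(29.0, 68.4) = 29.0 kips → weld metal.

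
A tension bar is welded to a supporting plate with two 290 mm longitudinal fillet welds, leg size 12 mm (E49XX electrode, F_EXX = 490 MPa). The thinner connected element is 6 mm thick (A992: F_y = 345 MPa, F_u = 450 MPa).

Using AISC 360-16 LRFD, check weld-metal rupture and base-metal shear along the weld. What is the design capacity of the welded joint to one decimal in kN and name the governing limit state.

Weld metal: throat = 0.707×12 = 8.484 mm, L = 2×290 = 580 mm. φR_n = 0.75 × 0.6 × 490 × 8.484 × 580 = 1085.0 kN.
Base metal shear (6 mm plate): yield φR_n = 1.0×0.6×345×6×580 = 720.4 kN; rupture φR_n = 0.75×0.6×450×6×580 = 704.7 kN; take 704.7 kN (rupture).
Governing: min(1085.0, 704.7) = 704.7 kN → base-metal shear.

704.7 kN (base-metal shear governs)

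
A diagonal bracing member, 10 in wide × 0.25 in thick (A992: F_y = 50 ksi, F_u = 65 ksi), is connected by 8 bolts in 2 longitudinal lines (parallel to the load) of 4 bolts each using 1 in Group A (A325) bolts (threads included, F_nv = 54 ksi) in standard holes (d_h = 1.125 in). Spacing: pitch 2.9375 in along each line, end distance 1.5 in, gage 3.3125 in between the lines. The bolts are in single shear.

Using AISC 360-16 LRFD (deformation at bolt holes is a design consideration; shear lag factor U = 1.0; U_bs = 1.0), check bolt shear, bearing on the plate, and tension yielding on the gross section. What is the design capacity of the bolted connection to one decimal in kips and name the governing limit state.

Bolt shear: A_b = π(1)²/4 = 0.7854 in². φR_n = 0.75 × 54 × 0.7854 × 8 × 1 = 254.5 kips.
Bearing (0.25 in plate, F_u = 65 ksi): end bolts L_c = 1.5 − 1.125/2 = 0.9375, R_n = min(1.2×0.9375×0.25×65, 2.4×1×0.25×65) = 18.281 kips/bolt; interior L_c = 2.9375 − 1.125 = 1.8125, R_n = 35.344 kips/bolt. φR_n = 0.75 × (2×18.281 + 6×35.344) = 186.5 kips.
Tension yield (gross): A_g = 10×0.25 = 2.5 in². φR_n = 0.90 × 50 × 2.5 = 112.5 kips.
Governing: min(254.5, 186.5, 112.5) = 112.5 kips → gross-section yield.

112.5 kips (gross-section yield governs)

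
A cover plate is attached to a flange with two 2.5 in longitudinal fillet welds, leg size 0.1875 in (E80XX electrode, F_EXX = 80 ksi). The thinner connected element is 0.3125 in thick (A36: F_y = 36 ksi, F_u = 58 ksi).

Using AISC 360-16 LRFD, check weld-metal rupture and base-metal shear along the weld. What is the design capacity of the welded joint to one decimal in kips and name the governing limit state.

Weld metal: throat = 0.707×0.1875 = 0.13256 in, L = 2×2.5 = 5 in. φR_n = 0.75 × 0.6 × 80 × 0.13256 × 5 = 23.9 kips.
Base metal shear (0.3125 in plate): yield φR_n = 1.0×0.6×36×0.3125×5 = 33.8 kips; rupture φR_n = 0.75×0.6×58×0.3125×5 = 40.8 kips; take 33.8 kips (yield).
Governing: min(23.9, 33.8) = 23.9 kips → weld metal.

23.9 kips (weld metal governs)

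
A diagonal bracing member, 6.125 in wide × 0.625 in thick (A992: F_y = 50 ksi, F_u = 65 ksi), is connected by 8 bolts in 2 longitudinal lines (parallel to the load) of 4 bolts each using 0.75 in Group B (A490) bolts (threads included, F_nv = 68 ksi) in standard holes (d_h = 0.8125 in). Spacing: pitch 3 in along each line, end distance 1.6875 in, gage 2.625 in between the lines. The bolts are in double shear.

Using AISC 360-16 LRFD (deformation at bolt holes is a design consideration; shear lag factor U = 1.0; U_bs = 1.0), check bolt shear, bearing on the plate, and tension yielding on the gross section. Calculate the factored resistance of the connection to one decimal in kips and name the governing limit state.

Bolt shear: A_b = π(0.75)²/4 = 0.44179 in². φR_n = 0.75 × 68 × 0.44179 × 8 × 2 = 360.5 kips.
Bearing (0.625 in plate, F_u = 65 ksi): end bolts L_c = 1.6875 − 0.8125/2 = 1.28125, R_n = min(1.2×1.28125×0.625×65, 2.4×0.75×0.625×65) = 62.461 kips/bolt; interior L_c = 3 − 0.8125 = 2.1875, R_n = 73.125 kips/bolt. φR_n = 0.75 × (2×62.461 + 6×73.125) = 422.8 kips.
Tension yield (gross): A_g = 6.125×0.625 = 3.8281 in². φR_n = 0.90 × 50 × 3.8281 = 172.3 kips.
Governing: min(360.5, 422.8, 172.3) = 172.3 kips → gross-section yield.

172.3 kips (gross-section yield governs)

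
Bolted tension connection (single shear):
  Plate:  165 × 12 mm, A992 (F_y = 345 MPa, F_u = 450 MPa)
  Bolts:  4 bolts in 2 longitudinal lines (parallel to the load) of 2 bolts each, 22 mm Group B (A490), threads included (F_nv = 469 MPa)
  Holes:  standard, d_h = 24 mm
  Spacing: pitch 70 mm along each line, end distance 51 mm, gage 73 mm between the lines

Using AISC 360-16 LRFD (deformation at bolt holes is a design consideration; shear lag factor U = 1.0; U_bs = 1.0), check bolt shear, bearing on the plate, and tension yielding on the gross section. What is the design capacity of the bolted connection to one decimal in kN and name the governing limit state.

534.8 kN (bolt shear governs)

Bolt shear: A_b = π(22)²/4 = 380.13 mm². φR_n = 0.75 × 469 × 380.13 × 4 × 1 = 534.8 kN.
Bearing (12 mm plate, F_u = 450 MPa): end bolts L_c = 51 − 24/2 = 39, R_n = min(1.2×39×12×450, 2.4×22×12×450) = 252.72 kN/bolt; interior L_c = 70 − 24 = 46, R_n = 285.12 kN/bolt. φR_n = 0.75 × (2×252.72 + 2×285.12) = 806.8 kN.
Tension yield (gross): A_g = 165×12 = 1980 mm². φR_n = 0.90 × 345 × 1980 = 614.8 kN.
Governing: min(534.8, 806.8, 614.8) = 534.8 kN → bolt shear.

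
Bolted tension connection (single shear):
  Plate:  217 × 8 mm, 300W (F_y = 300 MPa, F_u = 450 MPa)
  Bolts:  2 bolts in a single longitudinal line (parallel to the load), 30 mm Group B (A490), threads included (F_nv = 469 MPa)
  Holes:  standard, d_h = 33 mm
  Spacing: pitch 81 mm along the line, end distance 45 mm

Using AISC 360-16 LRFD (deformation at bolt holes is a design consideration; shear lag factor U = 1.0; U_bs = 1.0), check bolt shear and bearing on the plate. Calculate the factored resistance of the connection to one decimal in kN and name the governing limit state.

Bolt shear: A_b = π(30)²/4 = 706.86 mm². φR_n = 0.75 × 469 × 706.86 × 2 × 1 = 497.3 kN.
Bearing (8 mm plate, F_u = 450 MPa): end bolts L_c = 45 − 33/2 = 28.5, R_n = min(1.2×28.5×8×450, 2.4×30×8×450) = 123.12 kN/bolt; interior L_c = 81 − 33 = 48, R_n = 207.36 kN/bolt. φR_n = 0.75 × (1×123.12 + 1×207.36) = 247.9 kN.
Governing: min(497.3, 247.9) = 247.9 kN → bearing.

247.9 kN (bearing governs)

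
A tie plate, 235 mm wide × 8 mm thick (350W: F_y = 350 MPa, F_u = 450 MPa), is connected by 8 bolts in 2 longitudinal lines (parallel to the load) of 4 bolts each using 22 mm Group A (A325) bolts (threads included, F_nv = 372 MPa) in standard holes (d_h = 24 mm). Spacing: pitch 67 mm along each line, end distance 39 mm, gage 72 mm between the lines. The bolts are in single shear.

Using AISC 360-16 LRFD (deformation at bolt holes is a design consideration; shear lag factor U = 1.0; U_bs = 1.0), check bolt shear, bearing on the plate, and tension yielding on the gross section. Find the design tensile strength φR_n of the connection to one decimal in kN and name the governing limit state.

592.2 kN (gross-section yield governs)

Bolt shear: A_b = π(22)²/4 = 380.13 mm². φR_n = 0.75 × 372 × 380.13 × 8 × 1 = 848.5 kN.
Bearing (8 mm plate, F_u = 450 MPa): end bolts L_c = 39 − 24/2 = 27, R_n = min(1.2×27×8×450, 2.4×22×8×450) = 116.64 kN/bolt; interior L_c = 67 − 24 = 43, R_n = 185.76 kN/bolt. φR_n = 0.75 × (2×116.64 + 6×185.76) = 1010.9 kN.
Tension yield (gross): A_g = 235×8 = 1880 mm². φR_n = 0.90 × 350 × 1880 = 592.2 kN.
Governing: min(848.5, 1010.9, 592.2) = 592.2 kN → gross-section yield.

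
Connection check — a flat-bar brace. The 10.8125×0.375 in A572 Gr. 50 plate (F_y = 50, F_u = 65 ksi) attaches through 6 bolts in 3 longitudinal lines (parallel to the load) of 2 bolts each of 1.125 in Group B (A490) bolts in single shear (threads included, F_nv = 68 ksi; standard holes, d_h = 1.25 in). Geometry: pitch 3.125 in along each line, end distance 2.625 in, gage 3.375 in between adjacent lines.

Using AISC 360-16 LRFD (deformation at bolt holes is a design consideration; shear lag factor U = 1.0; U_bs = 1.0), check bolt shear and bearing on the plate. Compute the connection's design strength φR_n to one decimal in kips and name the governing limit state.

255.0 kips (bearing governs)

Bolt shear: A_b = π(1.125)²/4 = 0.99402 in². φR_n = 0.75 × 68 × 0.99402 × 6 × 1 = 304.2 kips.
Bearing (0.375 in plate, F_u = 65 ksi): end bolts L_c = 2.625 − 1.25/2 = 2, R_n = min(1.2×2×0.375×65, 2.4×1.125×0.375×65) = 58.5 kips/bolt; interior L_c = 3.125 − 1.25 = 1.875, R_n = 54.844 kips/bolt. φR_n = 0.75 × (3×58.5 + 3×54.844) = 255.0 kips.
Governing: min(304.2, 255.0) = 255.0 kips → bearing.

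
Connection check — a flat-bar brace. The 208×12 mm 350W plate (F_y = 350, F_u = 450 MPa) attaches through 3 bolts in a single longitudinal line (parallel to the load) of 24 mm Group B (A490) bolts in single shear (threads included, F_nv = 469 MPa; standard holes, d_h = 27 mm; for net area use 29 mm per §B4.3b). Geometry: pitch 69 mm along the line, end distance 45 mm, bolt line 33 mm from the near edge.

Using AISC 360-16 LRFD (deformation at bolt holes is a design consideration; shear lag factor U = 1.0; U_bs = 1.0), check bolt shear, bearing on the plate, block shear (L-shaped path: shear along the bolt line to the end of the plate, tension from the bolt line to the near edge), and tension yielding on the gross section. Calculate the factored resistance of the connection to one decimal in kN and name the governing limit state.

Bolt shear: A_b = π(24)²/4 = 452.39 mm². φR_n = 0.75 × 469 × 452.39 × 3 × 1 = 477.4 kN.
Bearing (12 mm plate, F_u = 450 MPa): end bolts L_c = 45 − 27/2 = 31.5, R_n = min(1.2×31.5×12×450, 2.4×24×12×450) = 204.12 kN/bolt; interior L_c = 69 − 27 = 42, R_n = 272.16 kN/bolt. φR_n = 0.75 × (1×204.12 + 2×272.16) = 561.3 kN.
Block shear: shear path 1×[45+2×69] = 1×183 mm, A_gv = 2196, A_nv = 1×(183 − 2.5×29)×12 = 1326 mm²; tension to near edge: (33 − 0.5×29)×12 = 222 mm². R_n = min(0.6×450×1326, 0.6×350×2196) + 1.0×450×222 = min(358.02, 461.16) + 99.9 = 457.92 kN. φR_n = 0.75 × 457.92 = 343.4 kN.
Tension yield (gross): A_g = 208×12 = 2496 mm². φR_n = 0.90 × 350 × 2496 = 786.2 kN.
Governing: min(477.4, 561.3, 343.4, 786.2) = 343.4 kN → block shear.

343.4 kN (block shear governs)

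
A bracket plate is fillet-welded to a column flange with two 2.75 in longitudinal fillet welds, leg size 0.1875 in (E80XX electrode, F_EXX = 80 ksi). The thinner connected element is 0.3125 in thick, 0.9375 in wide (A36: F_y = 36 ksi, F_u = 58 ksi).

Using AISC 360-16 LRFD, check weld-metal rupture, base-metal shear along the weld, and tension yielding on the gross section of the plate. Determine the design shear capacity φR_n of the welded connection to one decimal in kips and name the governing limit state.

Weld metal: throat = 0.707×0.1875 = 0.13256 in, L = 2×2.75 = 5.5 in. φR_n = 0.75 × 0.6 × 80 × 0.13256 × 5.5 = 26.2 kips.
Base metal shear (0.3125 in plate): yield φR_n = 1.0×0.6×36×0.3125×5.5 = 37.1 kips; rupture φR_n = 0.75×0.6×58×0.3125×5.5 = 44.9 kips; take 37.1 kips (yield).
Tension yield (gross): A_g = 0.9375×0.3125 = 0.29297 in². φR_n = 0.90 × 36 × 0.29297 = 9.5 kips.
Governing: min(26.2, 37.1, 9.5) = 9.5 kips → gross-section yield.

9.5 kips (gross-section yield governs)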